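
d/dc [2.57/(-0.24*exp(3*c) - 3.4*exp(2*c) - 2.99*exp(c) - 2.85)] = (1.8504*exp(2*c) + 17.476*exp(c) + 7.6843)*exp(c)/(0.24*exp(3*c) + 3.4*exp(2*c) + 2.99*exp(c) + 2.85)^2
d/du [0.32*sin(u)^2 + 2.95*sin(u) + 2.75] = (0.64*sin(u) + 2.95)*cos(u)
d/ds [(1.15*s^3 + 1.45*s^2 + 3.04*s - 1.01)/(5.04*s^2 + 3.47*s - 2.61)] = (5.796*s^4 + 7.981*s^3 - 19.2946*s^2 + 2.6118*s - 4.4297)/(25.4016*s^4 + 34.9776*s^3 - 14.2679*s^2 - 18.1134*s + 6.8121)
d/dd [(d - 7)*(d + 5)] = 2*d - 2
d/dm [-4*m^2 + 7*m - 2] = 7 - 8*m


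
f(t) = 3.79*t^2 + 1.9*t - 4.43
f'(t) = 7.58*t + 1.9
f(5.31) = 112.52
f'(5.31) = 42.15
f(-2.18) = 9.44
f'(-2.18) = -14.62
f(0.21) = -3.86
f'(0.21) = 3.49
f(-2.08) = 8.02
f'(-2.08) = -13.87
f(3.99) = 63.49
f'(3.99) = 32.14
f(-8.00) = 222.93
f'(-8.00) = -58.74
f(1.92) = 13.19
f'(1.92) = 16.45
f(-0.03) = -4.48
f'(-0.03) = 1.67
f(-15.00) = 819.82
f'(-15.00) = -111.80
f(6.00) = 143.41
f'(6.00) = 47.38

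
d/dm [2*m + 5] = 2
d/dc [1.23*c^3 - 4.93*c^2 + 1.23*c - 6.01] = 3.69*c^2 - 9.86*c + 1.23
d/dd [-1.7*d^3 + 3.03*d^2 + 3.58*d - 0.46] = -5.1*d^2 + 6.06*d + 3.58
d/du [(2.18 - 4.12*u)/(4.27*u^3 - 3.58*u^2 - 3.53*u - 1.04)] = (35.1848*u^3 - 42.6754*u^2 + 15.6088*u + 11.9802)/(18.2329*u^6 - 30.5732*u^5 - 17.3298*u^4 + 16.3932*u^3 + 19.9073*u^2 + 7.3424*u + 1.0816)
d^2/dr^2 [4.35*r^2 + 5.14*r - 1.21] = 8.70000000000000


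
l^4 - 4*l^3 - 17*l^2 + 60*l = l*(l - 5)*(l - 3)*(l + 4)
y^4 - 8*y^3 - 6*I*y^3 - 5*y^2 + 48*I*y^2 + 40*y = y*(y - 8)*(y - 5*I)*(y - I)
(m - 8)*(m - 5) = m^2 - 13*m + 40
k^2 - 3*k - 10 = (k - 5)*(k + 2)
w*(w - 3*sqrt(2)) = w^2 - 3*sqrt(2)*w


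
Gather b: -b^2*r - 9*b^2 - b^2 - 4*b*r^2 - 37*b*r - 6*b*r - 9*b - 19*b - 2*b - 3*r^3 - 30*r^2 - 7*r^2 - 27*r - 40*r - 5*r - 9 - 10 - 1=b^2*(-r - 10) + b*(-4*r^2 - 43*r - 30) - 3*r^3 - 37*r^2 - 72*r - 20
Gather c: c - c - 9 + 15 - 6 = 0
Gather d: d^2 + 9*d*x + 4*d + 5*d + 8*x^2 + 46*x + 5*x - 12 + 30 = d^2 + d*(9*x + 9) + 8*x^2 + 51*x + 18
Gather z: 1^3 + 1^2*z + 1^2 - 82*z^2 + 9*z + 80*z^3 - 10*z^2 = 80*z^3 - 92*z^2 + 10*z + 2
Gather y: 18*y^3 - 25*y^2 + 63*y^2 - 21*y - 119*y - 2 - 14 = 18*y^3 + 38*y^2 - 140*y - 16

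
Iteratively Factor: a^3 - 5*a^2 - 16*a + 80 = (a - 4)*(a^2 - a - 20) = (a - 4)*(a + 4)*(a - 5)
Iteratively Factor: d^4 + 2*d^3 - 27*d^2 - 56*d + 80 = (d + 4)*(d^3 - 2*d^2 - 19*d + 20) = (d - 5)*(d + 4)*(d^2 + 3*d - 4) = (d - 5)*(d + 4)^2*(d - 1)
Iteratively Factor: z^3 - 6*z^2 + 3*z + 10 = (z + 1)*(z^2 - 7*z + 10) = (z - 5)*(z + 1)*(z - 2)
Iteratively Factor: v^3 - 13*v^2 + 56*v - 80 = (v - 5)*(v^2 - 8*v + 16) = (v - 5)*(v - 4)*(v - 4)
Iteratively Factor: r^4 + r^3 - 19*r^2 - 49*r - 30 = (r - 5)*(r^3 + 6*r^2 + 11*r + 6) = (r - 5)*(r + 2)*(r^2 + 4*r + 3) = (r - 5)*(r + 2)*(r + 3)*(r + 1)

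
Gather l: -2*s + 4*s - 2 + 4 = 2*s + 2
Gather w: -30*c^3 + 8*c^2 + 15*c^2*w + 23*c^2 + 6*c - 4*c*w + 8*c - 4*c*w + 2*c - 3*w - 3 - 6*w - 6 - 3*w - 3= -30*c^3 + 31*c^2 + 16*c + w*(15*c^2 - 8*c - 12) - 12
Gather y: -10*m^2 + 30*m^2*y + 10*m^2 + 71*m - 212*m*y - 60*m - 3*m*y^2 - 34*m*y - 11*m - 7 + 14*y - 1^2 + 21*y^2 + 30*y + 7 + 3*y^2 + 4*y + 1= y^2*(24 - 3*m) + y*(30*m^2 - 246*m + 48)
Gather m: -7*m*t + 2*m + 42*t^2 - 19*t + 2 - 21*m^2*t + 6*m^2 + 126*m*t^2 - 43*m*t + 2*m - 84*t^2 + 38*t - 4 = m^2*(6 - 21*t) + m*(126*t^2 - 50*t + 4) - 42*t^2 + 19*t - 2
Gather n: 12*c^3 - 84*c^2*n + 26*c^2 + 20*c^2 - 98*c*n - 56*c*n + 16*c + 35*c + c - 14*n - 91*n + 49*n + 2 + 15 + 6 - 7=12*c^3 + 46*c^2 + 52*c + n*(-84*c^2 - 154*c - 56) + 16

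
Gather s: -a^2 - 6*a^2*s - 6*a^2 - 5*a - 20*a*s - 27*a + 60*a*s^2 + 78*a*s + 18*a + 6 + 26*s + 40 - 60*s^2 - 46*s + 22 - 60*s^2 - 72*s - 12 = -7*a^2 - 14*a + s^2*(60*a - 120) + s*(-6*a^2 + 58*a - 92) + 56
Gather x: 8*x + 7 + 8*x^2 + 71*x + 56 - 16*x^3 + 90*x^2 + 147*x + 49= -16*x^3 + 98*x^2 + 226*x + 112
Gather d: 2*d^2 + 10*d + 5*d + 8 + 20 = 2*d^2 + 15*d + 28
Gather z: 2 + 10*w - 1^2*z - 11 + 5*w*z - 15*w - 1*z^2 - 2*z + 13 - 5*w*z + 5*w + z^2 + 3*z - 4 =0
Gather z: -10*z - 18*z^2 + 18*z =-18*z^2 + 8*z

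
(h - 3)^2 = h^2 - 6*h + 9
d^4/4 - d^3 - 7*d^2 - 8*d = d*(d/4 + 1/2)*(d - 8)*(d + 2)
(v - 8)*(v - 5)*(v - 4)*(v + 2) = v^4 - 15*v^3 + 58*v^2 + 24*v - 320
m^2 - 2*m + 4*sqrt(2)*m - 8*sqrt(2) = (m - 2)*(m + 4*sqrt(2))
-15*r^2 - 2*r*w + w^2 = (-5*r + w)*(3*r + w)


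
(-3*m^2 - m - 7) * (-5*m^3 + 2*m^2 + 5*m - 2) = 15*m^5 - m^4 + 18*m^3 - 13*m^2 - 33*m + 14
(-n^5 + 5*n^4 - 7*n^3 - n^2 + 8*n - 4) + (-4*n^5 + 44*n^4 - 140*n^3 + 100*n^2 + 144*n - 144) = -5*n^5 + 49*n^4 - 147*n^3 + 99*n^2 + 152*n - 148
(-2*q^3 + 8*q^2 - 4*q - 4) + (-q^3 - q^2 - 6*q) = -3*q^3 + 7*q^2 - 10*q - 4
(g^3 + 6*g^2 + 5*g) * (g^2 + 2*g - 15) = g^5 + 8*g^4 + 2*g^3 - 80*g^2 - 75*g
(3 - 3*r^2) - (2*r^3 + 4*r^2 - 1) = -2*r^3 - 7*r^2 + 4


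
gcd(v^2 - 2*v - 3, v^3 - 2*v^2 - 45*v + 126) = v - 3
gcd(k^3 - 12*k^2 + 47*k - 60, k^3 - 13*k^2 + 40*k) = k - 5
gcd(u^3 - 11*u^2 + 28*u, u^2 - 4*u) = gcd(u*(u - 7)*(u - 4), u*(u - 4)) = u^2 - 4*u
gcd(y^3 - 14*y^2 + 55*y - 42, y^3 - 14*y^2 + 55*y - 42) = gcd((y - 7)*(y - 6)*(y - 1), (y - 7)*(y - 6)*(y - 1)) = y^3 - 14*y^2 + 55*y - 42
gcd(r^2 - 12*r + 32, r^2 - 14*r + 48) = r - 8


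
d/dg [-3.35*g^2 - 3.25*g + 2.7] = -6.7*g - 3.25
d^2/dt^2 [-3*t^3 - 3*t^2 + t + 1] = -18*t - 6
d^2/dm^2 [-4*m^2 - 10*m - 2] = -8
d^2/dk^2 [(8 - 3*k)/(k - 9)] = -38/(k - 9)^3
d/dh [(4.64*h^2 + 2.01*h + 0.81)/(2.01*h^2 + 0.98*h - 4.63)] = (0.507099999999999*h^2 - 46.2226*h - 10.1001)/(4.0401*h^4 + 3.9396*h^3 - 17.6522*h^2 - 9.0748*h + 21.4369)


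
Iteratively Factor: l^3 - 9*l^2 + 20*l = (l)*(l^2 - 9*l + 20) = l*(l - 5)*(l - 4)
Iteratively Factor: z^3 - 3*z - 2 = (z + 1)*(z^2 - z - 2) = (z - 2)*(z + 1)*(z + 1)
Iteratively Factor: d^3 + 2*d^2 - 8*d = (d - 2)*(d^2 + 4*d) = (d - 2)*(d + 4)*(d)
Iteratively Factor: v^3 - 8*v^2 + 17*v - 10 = (v - 1)*(v^2 - 7*v + 10) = (v - 2)*(v - 1)*(v - 5)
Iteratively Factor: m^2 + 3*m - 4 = (m + 4)*(m - 1)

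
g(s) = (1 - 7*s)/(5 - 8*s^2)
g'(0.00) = -1.40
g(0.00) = 0.20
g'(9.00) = -0.01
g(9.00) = 0.10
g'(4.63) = -0.04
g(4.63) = 0.19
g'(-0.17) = -1.73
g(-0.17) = 0.46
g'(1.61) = -0.62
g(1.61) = 0.65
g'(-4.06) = -0.06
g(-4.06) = -0.23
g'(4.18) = -0.05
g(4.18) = 0.21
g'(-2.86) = -0.15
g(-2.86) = -0.35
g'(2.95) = -0.11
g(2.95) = 0.30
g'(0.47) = -3.81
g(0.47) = -0.71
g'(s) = 16*s*(1 - 7*s)/(5 - 8*s^2)^2 - 7/(5 - 8*s^2) = (-56*s^2 + 16*s - 35)/(64*s^4 - 80*s^2 + 25)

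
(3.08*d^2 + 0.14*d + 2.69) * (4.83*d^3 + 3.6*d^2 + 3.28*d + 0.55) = 14.8764*d^5 + 11.7642*d^4 + 23.5991*d^3 + 11.8372*d^2 + 8.9002*d + 1.4795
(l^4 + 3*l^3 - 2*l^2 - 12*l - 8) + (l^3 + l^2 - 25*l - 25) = l^4 + 4*l^3 - l^2 - 37*l - 33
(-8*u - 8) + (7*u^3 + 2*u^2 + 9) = 7*u^3 + 2*u^2 - 8*u + 1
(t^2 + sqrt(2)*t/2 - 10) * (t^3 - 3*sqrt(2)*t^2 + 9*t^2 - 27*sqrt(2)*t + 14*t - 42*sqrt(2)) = t^5 - 5*sqrt(2)*t^4/2 + 9*t^4 - 45*sqrt(2)*t^3/2 + t^3 - 117*t^2 - 5*sqrt(2)*t^2 - 182*t + 270*sqrt(2)*t + 420*sqrt(2)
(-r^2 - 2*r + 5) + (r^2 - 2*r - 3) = 2 - 4*r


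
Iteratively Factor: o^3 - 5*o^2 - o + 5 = (o - 5)*(o^2 - 1) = (o - 5)*(o - 1)*(o + 1)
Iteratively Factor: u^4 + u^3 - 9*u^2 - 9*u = (u)*(u^3 + u^2 - 9*u - 9) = u*(u + 3)*(u^2 - 2*u - 3) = u*(u - 3)*(u + 3)*(u + 1)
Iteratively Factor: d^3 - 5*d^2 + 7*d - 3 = (d - 1)*(d^2 - 4*d + 3) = (d - 3)*(d - 1)*(d - 1)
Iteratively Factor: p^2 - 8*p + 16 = (p - 4)*(p - 4)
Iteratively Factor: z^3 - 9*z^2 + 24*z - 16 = (z - 1)*(z^2 - 8*z + 16) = (z - 4)*(z - 1)*(z - 4)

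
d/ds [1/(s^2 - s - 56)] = (1 - 2*s)/(-s^2 + s + 56)^2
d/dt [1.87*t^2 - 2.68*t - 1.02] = 3.74*t - 2.68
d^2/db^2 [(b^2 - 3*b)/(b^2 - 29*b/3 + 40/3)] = 120*(3*b^3 - 18*b^2 + 54*b - 94)/(27*b^6 - 783*b^5 + 8649*b^4 - 45269*b^3 + 115320*b^2 - 139200*b + 64000)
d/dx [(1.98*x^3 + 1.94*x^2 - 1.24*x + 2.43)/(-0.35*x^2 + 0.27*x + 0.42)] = (-0.693*x^4 + 1.0692*x^3 + 2.5846*x^2 + 3.3306*x - 1.1769)/(0.1225*x^4 - 0.189*x^3 - 0.2211*x^2 + 0.2268*x + 0.1764)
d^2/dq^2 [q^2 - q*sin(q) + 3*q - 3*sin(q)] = q*sin(q) + 3*sin(q) - 2*cos(q) + 2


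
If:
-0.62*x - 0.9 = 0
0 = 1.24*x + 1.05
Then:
No Solution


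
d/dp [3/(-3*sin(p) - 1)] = 9*cos(p)/(3*sin(p) + 1)^2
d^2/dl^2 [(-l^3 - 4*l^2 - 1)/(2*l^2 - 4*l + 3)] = 2*(-42*l^3 + 96*l^2 - 3*l - 46)/(8*l^6 - 48*l^5 + 132*l^4 - 208*l^3 + 198*l^2 - 108*l + 27)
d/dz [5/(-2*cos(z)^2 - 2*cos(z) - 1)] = -(10*sin(z) + 10*sin(2*z))/(2*cos(z) + cos(2*z) + 2)^2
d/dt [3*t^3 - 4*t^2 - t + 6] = 9*t^2 - 8*t - 1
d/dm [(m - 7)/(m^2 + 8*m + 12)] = (m^2 + 8*m - 2*(m - 7)*(m + 4) + 12)/(m^2 + 8*m + 12)^2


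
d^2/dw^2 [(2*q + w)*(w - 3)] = 2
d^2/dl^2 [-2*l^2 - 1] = -4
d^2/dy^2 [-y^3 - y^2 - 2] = -6*y - 2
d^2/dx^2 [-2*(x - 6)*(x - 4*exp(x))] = 8*x*exp(x) - 32*exp(x) - 4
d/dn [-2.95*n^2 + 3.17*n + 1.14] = 3.17 - 5.9*n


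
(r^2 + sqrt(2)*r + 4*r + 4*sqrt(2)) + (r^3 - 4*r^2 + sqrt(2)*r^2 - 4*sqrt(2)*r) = r^3 - 3*r^2 + sqrt(2)*r^2 - 3*sqrt(2)*r + 4*r + 4*sqrt(2)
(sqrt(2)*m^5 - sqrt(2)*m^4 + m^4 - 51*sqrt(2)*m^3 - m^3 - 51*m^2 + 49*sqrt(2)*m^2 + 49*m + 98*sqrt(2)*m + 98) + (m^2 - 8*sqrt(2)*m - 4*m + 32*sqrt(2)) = sqrt(2)*m^5 - sqrt(2)*m^4 + m^4 - 51*sqrt(2)*m^3 - m^3 - 50*m^2 + 49*sqrt(2)*m^2 + 45*m + 90*sqrt(2)*m + 32*sqrt(2) + 98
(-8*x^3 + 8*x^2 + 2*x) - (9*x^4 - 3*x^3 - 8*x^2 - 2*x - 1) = -9*x^4 - 5*x^3 + 16*x^2 + 4*x + 1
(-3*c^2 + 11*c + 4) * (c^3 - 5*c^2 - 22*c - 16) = -3*c^5 + 26*c^4 + 15*c^3 - 214*c^2 - 264*c - 64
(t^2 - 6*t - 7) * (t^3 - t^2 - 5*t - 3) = t^5 - 7*t^4 - 6*t^3 + 34*t^2 + 53*t + 21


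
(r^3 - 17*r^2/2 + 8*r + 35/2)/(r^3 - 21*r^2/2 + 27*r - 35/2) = (r + 1)/(r - 1)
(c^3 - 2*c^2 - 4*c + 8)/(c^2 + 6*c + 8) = (c^2 - 4*c + 4)/(c + 4)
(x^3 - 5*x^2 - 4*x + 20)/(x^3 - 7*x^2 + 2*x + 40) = (x - 2)/(x - 4)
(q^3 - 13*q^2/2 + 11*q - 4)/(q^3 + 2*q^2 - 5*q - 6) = (q^2 - 9*q/2 + 2)/(q^2 + 4*q + 3)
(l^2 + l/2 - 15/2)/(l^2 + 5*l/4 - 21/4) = 2*(2*l - 5)/(4*l - 7)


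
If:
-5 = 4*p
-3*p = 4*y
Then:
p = -5/4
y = 15/16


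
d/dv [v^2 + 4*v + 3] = 2*v + 4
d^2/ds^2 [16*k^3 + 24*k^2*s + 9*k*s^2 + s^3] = 18*k + 6*s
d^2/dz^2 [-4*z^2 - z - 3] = -8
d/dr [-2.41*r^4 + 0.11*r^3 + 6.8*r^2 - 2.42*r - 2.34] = -9.64*r^3 + 0.33*r^2 + 13.6*r - 2.42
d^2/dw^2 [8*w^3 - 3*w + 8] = 48*w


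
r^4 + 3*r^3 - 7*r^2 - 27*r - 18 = (r - 3)*(r + 1)*(r + 2)*(r + 3)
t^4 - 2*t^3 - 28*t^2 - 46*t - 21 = (t - 7)*(t + 1)^2*(t + 3)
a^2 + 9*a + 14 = (a + 2)*(a + 7)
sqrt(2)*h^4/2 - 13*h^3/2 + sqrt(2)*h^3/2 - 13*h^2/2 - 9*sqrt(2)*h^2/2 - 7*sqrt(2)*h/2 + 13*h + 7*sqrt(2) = (h/2 + 1)*(h - 1)*(h - 7*sqrt(2))*(sqrt(2)*h + 1)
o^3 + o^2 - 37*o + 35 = (o - 5)*(o - 1)*(o + 7)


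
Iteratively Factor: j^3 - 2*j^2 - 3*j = (j + 1)*(j^2 - 3*j) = j*(j + 1)*(j - 3)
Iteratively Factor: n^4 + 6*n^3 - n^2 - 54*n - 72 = (n + 4)*(n^3 + 2*n^2 - 9*n - 18) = (n + 3)*(n + 4)*(n^2 - n - 6) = (n + 2)*(n + 3)*(n + 4)*(n - 3)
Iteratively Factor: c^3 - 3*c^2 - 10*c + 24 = (c - 2)*(c^2 - c - 12) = (c - 2)*(c + 3)*(c - 4)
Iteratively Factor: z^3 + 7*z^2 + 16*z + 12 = (z + 2)*(z^2 + 5*z + 6) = (z + 2)^2*(z + 3)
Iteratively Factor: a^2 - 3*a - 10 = (a + 2)*(a - 5)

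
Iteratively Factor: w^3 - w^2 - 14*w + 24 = (w - 3)*(w^2 + 2*w - 8) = (w - 3)*(w - 2)*(w + 4)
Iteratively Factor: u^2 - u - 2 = (u + 1)*(u - 2)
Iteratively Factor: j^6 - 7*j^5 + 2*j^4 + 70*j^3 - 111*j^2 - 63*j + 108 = (j + 3)*(j^5 - 10*j^4 + 32*j^3 - 26*j^2 - 33*j + 36) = (j + 1)*(j + 3)*(j^4 - 11*j^3 + 43*j^2 - 69*j + 36) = (j - 1)*(j + 1)*(j + 3)*(j^3 - 10*j^2 + 33*j - 36) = (j - 3)*(j - 1)*(j + 1)*(j + 3)*(j^2 - 7*j + 12) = (j - 4)*(j - 3)*(j - 1)*(j + 1)*(j + 3)*(j - 3)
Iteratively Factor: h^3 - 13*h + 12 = (h + 4)*(h^2 - 4*h + 3) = (h - 3)*(h + 4)*(h - 1)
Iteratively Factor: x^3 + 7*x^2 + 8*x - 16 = (x - 1)*(x^2 + 8*x + 16) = (x - 1)*(x + 4)*(x + 4)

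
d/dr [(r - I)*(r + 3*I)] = 2*r + 2*I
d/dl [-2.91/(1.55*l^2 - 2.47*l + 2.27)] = (9.021*l - 7.1877)/(1.55*l^2 - 2.47*l + 2.27)^2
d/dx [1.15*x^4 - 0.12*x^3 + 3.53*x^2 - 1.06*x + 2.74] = 4.6*x^3 - 0.36*x^2 + 7.06*x - 1.06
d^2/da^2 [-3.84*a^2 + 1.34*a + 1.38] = -7.68000000000000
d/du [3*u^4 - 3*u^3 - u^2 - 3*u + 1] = 12*u^3 - 9*u^2 - 2*u - 3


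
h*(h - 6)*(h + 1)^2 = h^4 - 4*h^3 - 11*h^2 - 6*h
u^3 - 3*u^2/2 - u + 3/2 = (u - 3/2)*(u - 1)*(u + 1)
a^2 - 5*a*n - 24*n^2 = (a - 8*n)*(a + 3*n)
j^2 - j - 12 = (j - 4)*(j + 3)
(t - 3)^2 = t^2 - 6*t + 9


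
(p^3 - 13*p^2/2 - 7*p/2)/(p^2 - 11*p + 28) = p*(2*p + 1)/(2*(p - 4))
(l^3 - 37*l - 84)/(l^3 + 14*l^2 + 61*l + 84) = (l - 7)/(l + 7)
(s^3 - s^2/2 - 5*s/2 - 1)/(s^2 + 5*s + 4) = (s^2 - 3*s/2 - 1)/(s + 4)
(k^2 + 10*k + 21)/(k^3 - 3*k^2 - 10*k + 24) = (k + 7)/(k^2 - 6*k + 8)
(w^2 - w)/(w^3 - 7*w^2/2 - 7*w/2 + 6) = 2*w/(2*w^2 - 5*w - 12)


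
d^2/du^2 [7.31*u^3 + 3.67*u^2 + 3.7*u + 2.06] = 43.86*u + 7.34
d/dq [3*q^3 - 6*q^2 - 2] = 3*q*(3*q - 4)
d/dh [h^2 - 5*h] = 2*h - 5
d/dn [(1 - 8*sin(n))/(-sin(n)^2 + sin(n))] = (-8*cos(n) + 2/tan(n) - cos(n)/sin(n)^2)/(sin(n) - 1)^2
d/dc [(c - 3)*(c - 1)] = 2*c - 4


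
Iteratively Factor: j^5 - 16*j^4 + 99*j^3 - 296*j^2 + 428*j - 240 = (j - 5)*(j^4 - 11*j^3 + 44*j^2 - 76*j + 48) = (j - 5)*(j - 3)*(j^3 - 8*j^2 + 20*j - 16) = (j - 5)*(j - 3)*(j - 2)*(j^2 - 6*j + 8) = (j - 5)*(j - 4)*(j - 3)*(j - 2)*(j - 2)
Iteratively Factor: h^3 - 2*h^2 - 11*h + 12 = (h - 4)*(h^2 + 2*h - 3) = (h - 4)*(h + 3)*(h - 1)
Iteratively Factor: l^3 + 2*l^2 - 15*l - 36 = (l - 4)*(l^2 + 6*l + 9) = (l - 4)*(l + 3)*(l + 3)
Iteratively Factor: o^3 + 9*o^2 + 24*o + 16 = (o + 4)*(o^2 + 5*o + 4) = (o + 4)^2*(o + 1)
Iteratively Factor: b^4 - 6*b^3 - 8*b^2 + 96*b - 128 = (b - 4)*(b^3 - 2*b^2 - 16*b + 32) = (b - 4)*(b - 2)*(b^2 - 16) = (b - 4)^2*(b - 2)*(b + 4)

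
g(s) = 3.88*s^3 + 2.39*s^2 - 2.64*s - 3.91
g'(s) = 11.64*s^2 + 4.78*s - 2.64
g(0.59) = -3.84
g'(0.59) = 4.23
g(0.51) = -4.12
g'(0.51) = 2.83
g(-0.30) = -3.01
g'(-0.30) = -3.03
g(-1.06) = -3.05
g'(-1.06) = 5.37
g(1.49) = 10.30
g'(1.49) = 30.32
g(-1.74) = -12.52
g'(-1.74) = 24.28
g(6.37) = 1079.13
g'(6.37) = 500.12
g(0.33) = -4.38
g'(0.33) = 0.20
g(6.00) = 904.37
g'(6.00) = 445.08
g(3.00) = 114.44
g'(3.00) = 116.46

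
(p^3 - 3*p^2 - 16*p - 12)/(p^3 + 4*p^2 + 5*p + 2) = (p - 6)/(p + 1)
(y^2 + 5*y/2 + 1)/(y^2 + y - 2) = (y + 1/2)/(y - 1)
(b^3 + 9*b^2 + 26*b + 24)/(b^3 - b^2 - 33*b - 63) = (b^2 + 6*b + 8)/(b^2 - 4*b - 21)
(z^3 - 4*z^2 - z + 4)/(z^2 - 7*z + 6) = (z^2 - 3*z - 4)/(z - 6)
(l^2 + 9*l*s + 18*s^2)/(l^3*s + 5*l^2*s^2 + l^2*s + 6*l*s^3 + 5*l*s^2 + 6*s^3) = (l + 6*s)/(s*(l^2 + 2*l*s + l + 2*s))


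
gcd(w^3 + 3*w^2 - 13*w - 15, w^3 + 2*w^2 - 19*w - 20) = w^2 + 6*w + 5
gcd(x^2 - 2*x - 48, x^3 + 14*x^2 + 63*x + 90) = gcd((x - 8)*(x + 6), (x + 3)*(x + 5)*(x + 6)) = x + 6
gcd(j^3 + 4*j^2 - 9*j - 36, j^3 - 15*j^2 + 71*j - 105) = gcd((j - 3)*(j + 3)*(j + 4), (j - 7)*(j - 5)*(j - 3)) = j - 3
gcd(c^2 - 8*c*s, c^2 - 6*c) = c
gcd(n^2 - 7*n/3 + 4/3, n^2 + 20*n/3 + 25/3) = 1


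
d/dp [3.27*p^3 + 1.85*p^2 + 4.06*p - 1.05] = 9.81*p^2 + 3.7*p + 4.06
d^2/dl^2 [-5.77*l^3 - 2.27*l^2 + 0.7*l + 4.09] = -34.62*l - 4.54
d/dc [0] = 0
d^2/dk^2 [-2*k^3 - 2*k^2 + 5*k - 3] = -12*k - 4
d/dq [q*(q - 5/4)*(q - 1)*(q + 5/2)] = 4*q^3 + 3*q^2/4 - 35*q/4 + 25/8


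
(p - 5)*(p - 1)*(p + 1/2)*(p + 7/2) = p^4 - 2*p^3 - 69*p^2/4 + 19*p/2 + 35/4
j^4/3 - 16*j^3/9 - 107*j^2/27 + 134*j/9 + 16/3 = (j/3 + 1)*(j - 6)*(j - 8/3)*(j + 1/3)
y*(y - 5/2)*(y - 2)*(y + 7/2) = y^4 - y^3 - 43*y^2/4 + 35*y/2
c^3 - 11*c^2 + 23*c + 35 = (c - 7)*(c - 5)*(c + 1)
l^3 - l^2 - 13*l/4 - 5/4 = (l - 5/2)*(l + 1/2)*(l + 1)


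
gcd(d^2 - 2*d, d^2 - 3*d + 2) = d - 2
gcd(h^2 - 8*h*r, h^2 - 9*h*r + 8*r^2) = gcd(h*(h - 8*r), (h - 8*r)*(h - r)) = -h + 8*r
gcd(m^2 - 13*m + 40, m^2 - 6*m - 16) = m - 8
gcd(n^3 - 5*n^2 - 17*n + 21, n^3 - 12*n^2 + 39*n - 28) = n^2 - 8*n + 7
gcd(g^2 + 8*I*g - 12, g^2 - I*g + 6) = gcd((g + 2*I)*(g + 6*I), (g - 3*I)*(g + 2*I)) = g + 2*I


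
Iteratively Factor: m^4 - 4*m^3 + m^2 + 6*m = (m)*(m^3 - 4*m^2 + m + 6) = m*(m - 3)*(m^2 - m - 2) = m*(m - 3)*(m + 1)*(m - 2)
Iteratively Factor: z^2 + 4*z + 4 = (z + 2)*(z + 2)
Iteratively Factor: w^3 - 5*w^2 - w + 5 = (w - 1)*(w^2 - 4*w - 5) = (w - 1)*(w + 1)*(w - 5)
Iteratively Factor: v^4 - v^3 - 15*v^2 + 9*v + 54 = (v - 3)*(v^3 + 2*v^2 - 9*v - 18) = (v - 3)*(v + 3)*(v^2 - v - 6) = (v - 3)^2*(v + 3)*(v + 2)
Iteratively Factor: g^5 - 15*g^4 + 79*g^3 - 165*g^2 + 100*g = (g - 1)*(g^4 - 14*g^3 + 65*g^2 - 100*g) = g*(g - 1)*(g^3 - 14*g^2 + 65*g - 100) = g*(g - 5)*(g - 1)*(g^2 - 9*g + 20) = g*(g - 5)^2*(g - 1)*(g - 4)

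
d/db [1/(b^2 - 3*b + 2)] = (3 - 2*b)/(b^2 - 3*b + 2)^2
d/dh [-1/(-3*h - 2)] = -3/(3*h + 2)^2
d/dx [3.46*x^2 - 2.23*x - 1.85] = 6.92*x - 2.23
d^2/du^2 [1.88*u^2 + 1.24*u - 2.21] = 3.76000000000000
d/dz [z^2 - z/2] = 2*z - 1/2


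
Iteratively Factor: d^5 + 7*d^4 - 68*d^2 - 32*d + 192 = (d + 3)*(d^4 + 4*d^3 - 12*d^2 - 32*d + 64) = (d - 2)*(d + 3)*(d^3 + 6*d^2 - 32) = (d - 2)*(d + 3)*(d + 4)*(d^2 + 2*d - 8) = (d - 2)*(d + 3)*(d + 4)^2*(d - 2)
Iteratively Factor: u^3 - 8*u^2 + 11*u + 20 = (u - 5)*(u^2 - 3*u - 4) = (u - 5)*(u + 1)*(u - 4)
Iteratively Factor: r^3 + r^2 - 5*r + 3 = (r - 1)*(r^2 + 2*r - 3) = (r - 1)*(r + 3)*(r - 1)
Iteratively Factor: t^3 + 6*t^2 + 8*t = (t + 4)*(t^2 + 2*t) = t*(t + 4)*(t + 2)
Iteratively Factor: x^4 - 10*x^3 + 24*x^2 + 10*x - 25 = (x - 5)*(x^3 - 5*x^2 - x + 5) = (x - 5)*(x + 1)*(x^2 - 6*x + 5) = (x - 5)*(x - 1)*(x + 1)*(x - 5)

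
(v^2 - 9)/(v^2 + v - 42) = (v^2 - 9)/(v^2 + v - 42)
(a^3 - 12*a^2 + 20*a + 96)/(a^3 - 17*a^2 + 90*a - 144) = (a + 2)/(a - 3)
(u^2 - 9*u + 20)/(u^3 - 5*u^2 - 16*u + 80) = 1/(u + 4)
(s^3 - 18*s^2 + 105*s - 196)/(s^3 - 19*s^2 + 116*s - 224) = (s - 7)/(s - 8)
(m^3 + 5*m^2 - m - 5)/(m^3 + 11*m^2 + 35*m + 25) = (m - 1)/(m + 5)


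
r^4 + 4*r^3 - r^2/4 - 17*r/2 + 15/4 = (r - 1)*(r - 1/2)*(r + 5/2)*(r + 3)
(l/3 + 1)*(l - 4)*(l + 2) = l^3/3 + l^2/3 - 14*l/3 - 8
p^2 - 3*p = p*(p - 3)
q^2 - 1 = (q - 1)*(q + 1)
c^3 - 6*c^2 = c^2*(c - 6)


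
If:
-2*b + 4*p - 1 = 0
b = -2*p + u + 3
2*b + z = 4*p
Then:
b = u/2 + 5/4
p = u/4 + 7/8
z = 1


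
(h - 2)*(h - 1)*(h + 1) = h^3 - 2*h^2 - h + 2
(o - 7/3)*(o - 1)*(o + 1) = o^3 - 7*o^2/3 - o + 7/3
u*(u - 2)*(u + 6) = u^3 + 4*u^2 - 12*u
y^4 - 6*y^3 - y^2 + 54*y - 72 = (y - 4)*(y - 3)*(y - 2)*(y + 3)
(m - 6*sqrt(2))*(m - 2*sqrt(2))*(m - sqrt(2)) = m^3 - 9*sqrt(2)*m^2 + 40*m - 24*sqrt(2)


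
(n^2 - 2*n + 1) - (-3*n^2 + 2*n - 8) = 4*n^2 - 4*n + 9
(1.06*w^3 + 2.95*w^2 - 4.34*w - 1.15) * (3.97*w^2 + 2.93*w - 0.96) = 4.2082*w^5 + 14.8173*w^4 - 9.6039*w^3 - 20.1137*w^2 + 0.796899999999999*w + 1.104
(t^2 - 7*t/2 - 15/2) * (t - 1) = t^3 - 9*t^2/2 - 4*t + 15/2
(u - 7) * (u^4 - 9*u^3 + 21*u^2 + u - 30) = u^5 - 16*u^4 + 84*u^3 - 146*u^2 - 37*u + 210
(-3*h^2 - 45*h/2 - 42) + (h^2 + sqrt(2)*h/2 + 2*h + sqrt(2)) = -2*h^2 - 41*h/2 + sqrt(2)*h/2 - 42 + sqrt(2)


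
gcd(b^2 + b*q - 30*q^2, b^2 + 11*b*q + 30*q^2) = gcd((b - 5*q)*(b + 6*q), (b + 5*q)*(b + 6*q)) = b + 6*q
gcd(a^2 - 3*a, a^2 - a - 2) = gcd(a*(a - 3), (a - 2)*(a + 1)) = 1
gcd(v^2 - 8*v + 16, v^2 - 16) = v - 4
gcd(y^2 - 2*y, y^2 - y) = y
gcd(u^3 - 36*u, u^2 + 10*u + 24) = u + 6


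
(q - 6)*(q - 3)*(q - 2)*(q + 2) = q^4 - 9*q^3 + 14*q^2 + 36*q - 72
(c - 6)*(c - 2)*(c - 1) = c^3 - 9*c^2 + 20*c - 12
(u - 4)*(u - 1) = u^2 - 5*u + 4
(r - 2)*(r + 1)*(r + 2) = r^3 + r^2 - 4*r - 4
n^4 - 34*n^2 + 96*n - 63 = (n - 3)^2*(n - 1)*(n + 7)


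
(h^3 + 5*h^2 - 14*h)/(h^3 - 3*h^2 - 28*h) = (-h^2 - 5*h + 14)/(-h^2 + 3*h + 28)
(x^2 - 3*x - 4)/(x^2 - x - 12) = (x + 1)/(x + 3)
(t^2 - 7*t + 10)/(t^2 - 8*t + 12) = (t - 5)/(t - 6)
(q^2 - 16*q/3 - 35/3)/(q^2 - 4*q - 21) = (q + 5/3)/(q + 3)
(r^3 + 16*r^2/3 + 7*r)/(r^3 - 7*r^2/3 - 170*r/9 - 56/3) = 3*r*(r + 3)/(3*r^2 - 14*r - 24)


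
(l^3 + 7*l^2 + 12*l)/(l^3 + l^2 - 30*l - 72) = l/(l - 6)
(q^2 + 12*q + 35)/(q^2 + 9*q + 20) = (q + 7)/(q + 4)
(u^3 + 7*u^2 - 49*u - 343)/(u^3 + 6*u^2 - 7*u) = (u^2 - 49)/(u*(u - 1))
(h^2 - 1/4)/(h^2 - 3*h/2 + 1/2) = (h + 1/2)/(h - 1)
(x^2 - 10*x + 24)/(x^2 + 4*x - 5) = (x^2 - 10*x + 24)/(x^2 + 4*x - 5)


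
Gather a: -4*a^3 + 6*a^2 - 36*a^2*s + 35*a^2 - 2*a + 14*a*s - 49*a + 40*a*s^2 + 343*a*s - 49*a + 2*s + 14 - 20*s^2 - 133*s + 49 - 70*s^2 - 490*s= -4*a^3 + a^2*(41 - 36*s) + a*(40*s^2 + 357*s - 100) - 90*s^2 - 621*s + 63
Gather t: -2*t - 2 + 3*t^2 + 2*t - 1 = 3*t^2 - 3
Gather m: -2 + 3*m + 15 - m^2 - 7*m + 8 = -m^2 - 4*m + 21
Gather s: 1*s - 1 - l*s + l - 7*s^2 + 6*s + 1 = l - 7*s^2 + s*(7 - l)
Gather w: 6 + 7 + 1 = 14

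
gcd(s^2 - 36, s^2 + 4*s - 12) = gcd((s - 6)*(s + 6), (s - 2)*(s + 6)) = s + 6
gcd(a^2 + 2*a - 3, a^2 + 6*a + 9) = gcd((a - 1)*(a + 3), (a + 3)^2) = a + 3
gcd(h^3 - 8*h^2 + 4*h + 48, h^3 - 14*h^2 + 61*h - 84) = h - 4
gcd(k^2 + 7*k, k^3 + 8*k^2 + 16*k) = k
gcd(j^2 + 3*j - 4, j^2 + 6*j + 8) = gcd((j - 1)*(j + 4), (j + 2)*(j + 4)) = j + 4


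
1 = 1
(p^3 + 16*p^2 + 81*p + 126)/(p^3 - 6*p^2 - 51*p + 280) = (p^2 + 9*p + 18)/(p^2 - 13*p + 40)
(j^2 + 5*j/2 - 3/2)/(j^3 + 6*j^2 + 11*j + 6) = (j - 1/2)/(j^2 + 3*j + 2)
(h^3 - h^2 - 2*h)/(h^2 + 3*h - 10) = h*(h + 1)/(h + 5)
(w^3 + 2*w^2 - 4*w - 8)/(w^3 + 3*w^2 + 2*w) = (w^2 - 4)/(w*(w + 1))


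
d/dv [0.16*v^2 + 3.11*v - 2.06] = 0.32*v + 3.11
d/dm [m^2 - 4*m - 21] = 2*m - 4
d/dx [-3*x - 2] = -3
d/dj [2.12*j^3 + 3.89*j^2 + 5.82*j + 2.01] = 6.36*j^2 + 7.78*j + 5.82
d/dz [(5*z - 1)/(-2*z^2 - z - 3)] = (-10*z^2 - 5*z + (4*z + 1)*(5*z - 1) - 15)/(2*z^2 + z + 3)^2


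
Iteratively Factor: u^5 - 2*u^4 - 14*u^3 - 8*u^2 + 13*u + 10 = (u + 1)*(u^4 - 3*u^3 - 11*u^2 + 3*u + 10) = (u - 5)*(u + 1)*(u^3 + 2*u^2 - u - 2) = (u - 5)*(u - 1)*(u + 1)*(u^2 + 3*u + 2) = (u - 5)*(u - 1)*(u + 1)^2*(u + 2)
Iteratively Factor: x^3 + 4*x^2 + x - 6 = (x - 1)*(x^2 + 5*x + 6) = (x - 1)*(x + 3)*(x + 2)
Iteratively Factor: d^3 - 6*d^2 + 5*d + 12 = (d - 4)*(d^2 - 2*d - 3) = (d - 4)*(d - 3)*(d + 1)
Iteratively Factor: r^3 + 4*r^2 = (r)*(r^2 + 4*r) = r*(r + 4)*(r)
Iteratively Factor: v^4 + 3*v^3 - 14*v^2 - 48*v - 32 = (v - 4)*(v^3 + 7*v^2 + 14*v + 8) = (v - 4)*(v + 2)*(v^2 + 5*v + 4) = (v - 4)*(v + 1)*(v + 2)*(v + 4)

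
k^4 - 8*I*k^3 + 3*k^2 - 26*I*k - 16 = (k - 8*I)*(k - I)^2*(k + 2*I)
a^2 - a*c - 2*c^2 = (a - 2*c)*(a + c)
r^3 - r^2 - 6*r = r*(r - 3)*(r + 2)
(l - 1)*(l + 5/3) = l^2 + 2*l/3 - 5/3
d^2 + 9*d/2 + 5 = (d + 2)*(d + 5/2)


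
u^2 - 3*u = u*(u - 3)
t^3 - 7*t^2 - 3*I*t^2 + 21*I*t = t*(t - 7)*(t - 3*I)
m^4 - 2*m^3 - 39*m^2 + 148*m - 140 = (m - 5)*(m - 2)^2*(m + 7)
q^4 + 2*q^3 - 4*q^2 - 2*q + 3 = (q - 1)^2*(q + 1)*(q + 3)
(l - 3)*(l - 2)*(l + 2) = l^3 - 3*l^2 - 4*l + 12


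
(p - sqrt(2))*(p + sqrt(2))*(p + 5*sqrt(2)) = p^3 + 5*sqrt(2)*p^2 - 2*p - 10*sqrt(2)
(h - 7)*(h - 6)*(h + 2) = h^3 - 11*h^2 + 16*h + 84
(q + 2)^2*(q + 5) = q^3 + 9*q^2 + 24*q + 20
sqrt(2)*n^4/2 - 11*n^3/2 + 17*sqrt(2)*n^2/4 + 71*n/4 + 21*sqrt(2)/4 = (n - 7*sqrt(2)/2)*(n - 3*sqrt(2))*(n + sqrt(2)/2)*(sqrt(2)*n/2 + 1/2)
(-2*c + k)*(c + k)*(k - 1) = -2*c^2*k + 2*c^2 - c*k^2 + c*k + k^3 - k^2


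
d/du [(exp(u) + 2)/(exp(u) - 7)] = -9*exp(u)/(exp(u) - 7)^2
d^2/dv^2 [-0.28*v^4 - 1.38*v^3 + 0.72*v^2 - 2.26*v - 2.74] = -3.36*v^2 - 8.28*v + 1.44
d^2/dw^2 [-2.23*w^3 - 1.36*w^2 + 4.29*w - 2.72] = -13.38*w - 2.72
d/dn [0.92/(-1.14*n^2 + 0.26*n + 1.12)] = (2.0976*n - 0.2392)/(-1.14*n^2 + 0.26*n + 1.12)^2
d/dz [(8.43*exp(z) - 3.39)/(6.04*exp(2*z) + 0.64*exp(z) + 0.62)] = (-50.9172*exp(2*z) + 40.9512*exp(z) + 7.3962)*exp(z)/(36.4816*exp(4*z) + 7.7312*exp(3*z) + 7.8992*exp(2*z) + 0.7936*exp(z) + 0.3844)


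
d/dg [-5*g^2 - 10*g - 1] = -10*g - 10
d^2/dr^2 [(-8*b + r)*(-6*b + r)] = 2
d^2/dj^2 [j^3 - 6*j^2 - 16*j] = 6*j - 12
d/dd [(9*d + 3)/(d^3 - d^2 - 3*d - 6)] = 3*(-6*d^3 + 2*d - 15)/(d^6 - 2*d^5 - 5*d^4 - 6*d^3 + 21*d^2 + 36*d + 36)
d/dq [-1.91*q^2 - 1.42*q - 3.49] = -3.82*q - 1.42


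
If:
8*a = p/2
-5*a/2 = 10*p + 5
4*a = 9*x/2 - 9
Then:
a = -2/65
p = -32/65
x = 1154/585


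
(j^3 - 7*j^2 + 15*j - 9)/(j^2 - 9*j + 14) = (j^3 - 7*j^2 + 15*j - 9)/(j^2 - 9*j + 14)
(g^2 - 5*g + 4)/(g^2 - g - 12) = (g - 1)/(g + 3)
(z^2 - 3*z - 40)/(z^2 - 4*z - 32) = (z + 5)/(z + 4)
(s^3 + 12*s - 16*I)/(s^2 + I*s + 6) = (s^2 + 2*I*s + 8)/(s + 3*I)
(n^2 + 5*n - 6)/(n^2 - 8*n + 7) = (n + 6)/(n - 7)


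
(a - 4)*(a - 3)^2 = a^3 - 10*a^2 + 33*a - 36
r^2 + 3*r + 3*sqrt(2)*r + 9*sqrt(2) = (r + 3)*(r + 3*sqrt(2))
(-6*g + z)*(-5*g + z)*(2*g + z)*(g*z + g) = 60*g^4*z + 60*g^4 + 8*g^3*z^2 + 8*g^3*z - 9*g^2*z^3 - 9*g^2*z^2 + g*z^4 + g*z^3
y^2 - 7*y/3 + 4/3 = (y - 4/3)*(y - 1)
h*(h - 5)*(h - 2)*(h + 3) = h^4 - 4*h^3 - 11*h^2 + 30*h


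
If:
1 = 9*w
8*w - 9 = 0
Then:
No Solution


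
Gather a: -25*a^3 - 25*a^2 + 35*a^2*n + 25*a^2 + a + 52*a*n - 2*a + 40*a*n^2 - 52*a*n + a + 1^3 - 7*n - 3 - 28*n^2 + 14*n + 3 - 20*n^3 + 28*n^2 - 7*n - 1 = -25*a^3 + 35*a^2*n + 40*a*n^2 - 20*n^3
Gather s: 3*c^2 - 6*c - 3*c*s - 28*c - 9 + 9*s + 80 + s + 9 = 3*c^2 - 34*c + s*(10 - 3*c) + 80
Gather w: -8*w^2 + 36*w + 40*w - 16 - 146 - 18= -8*w^2 + 76*w - 180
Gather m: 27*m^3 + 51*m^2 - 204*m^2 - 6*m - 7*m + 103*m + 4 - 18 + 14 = 27*m^3 - 153*m^2 + 90*m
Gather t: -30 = -30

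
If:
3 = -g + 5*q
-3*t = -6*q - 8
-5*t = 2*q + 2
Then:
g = -169/18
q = -23/18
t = 1/9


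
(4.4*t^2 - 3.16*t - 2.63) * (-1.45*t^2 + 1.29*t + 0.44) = -6.38*t^4 + 10.258*t^3 + 1.6731*t^2 - 4.7831*t - 1.1572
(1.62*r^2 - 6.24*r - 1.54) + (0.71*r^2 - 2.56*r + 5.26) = 2.33*r^2 - 8.8*r + 3.72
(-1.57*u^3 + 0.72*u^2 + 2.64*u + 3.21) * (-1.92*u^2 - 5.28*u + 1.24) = 3.0144*u^5 + 6.9072*u^4 - 10.8172*u^3 - 19.2096*u^2 - 13.6752*u + 3.9804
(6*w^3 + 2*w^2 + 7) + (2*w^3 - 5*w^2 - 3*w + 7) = 8*w^3 - 3*w^2 - 3*w + 14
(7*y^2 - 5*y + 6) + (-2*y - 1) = 7*y^2 - 7*y + 5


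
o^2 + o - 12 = (o - 3)*(o + 4)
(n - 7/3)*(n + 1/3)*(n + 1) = n^3 - n^2 - 25*n/9 - 7/9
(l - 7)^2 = l^2 - 14*l + 49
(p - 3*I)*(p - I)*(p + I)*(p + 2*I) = p^4 - I*p^3 + 7*p^2 - I*p + 6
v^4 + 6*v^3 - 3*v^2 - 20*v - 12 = (v - 2)*(v + 1)^2*(v + 6)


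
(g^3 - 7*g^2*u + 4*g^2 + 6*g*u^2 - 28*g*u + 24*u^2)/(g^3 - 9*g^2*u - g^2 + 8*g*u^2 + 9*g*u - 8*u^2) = (-g^2 + 6*g*u - 4*g + 24*u)/(-g^2 + 8*g*u + g - 8*u)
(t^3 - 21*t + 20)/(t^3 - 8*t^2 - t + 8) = (t^2 + t - 20)/(t^2 - 7*t - 8)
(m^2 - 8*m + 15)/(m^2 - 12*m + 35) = (m - 3)/(m - 7)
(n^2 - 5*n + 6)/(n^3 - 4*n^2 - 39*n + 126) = (n - 2)/(n^2 - n - 42)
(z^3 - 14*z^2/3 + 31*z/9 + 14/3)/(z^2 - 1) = (9*z^3 - 42*z^2 + 31*z + 42)/(9*(z^2 - 1))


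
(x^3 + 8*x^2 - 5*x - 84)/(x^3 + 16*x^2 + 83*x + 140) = (x - 3)/(x + 5)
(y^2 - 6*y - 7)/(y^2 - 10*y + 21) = (y + 1)/(y - 3)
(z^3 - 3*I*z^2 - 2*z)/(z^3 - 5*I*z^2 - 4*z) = (z - 2*I)/(z - 4*I)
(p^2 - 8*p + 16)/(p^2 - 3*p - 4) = (p - 4)/(p + 1)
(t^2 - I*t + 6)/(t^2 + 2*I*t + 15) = (t + 2*I)/(t + 5*I)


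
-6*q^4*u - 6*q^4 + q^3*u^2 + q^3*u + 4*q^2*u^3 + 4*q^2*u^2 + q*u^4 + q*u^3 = (-q + u)*(2*q + u)*(3*q + u)*(q*u + q)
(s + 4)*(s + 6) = s^2 + 10*s + 24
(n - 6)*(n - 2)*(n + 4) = n^3 - 4*n^2 - 20*n + 48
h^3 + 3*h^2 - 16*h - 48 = (h - 4)*(h + 3)*(h + 4)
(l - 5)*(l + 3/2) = l^2 - 7*l/2 - 15/2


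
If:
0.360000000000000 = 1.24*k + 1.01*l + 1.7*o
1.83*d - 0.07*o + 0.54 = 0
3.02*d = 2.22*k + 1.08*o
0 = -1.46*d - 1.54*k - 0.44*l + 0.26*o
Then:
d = -0.31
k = -0.19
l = 1.41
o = -0.49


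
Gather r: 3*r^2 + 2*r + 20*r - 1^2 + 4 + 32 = 3*r^2 + 22*r + 35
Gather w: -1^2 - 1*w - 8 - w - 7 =-2*w - 16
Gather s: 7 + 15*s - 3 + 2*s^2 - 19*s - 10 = 2*s^2 - 4*s - 6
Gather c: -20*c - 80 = -20*c - 80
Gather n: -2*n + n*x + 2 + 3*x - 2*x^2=n*(x - 2) - 2*x^2 + 3*x + 2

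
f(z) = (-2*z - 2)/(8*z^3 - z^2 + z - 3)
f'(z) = (-2*z - 2)*(-24*z^2 + 2*z - 1)/(8*z^3 - z^2 + z - 3)^2 - 2/(8*z^3 - z^2 + z - 3) = 2*(-8*z^3 + z^2 - z + (z + 1)*(24*z^2 - 2*z + 1) + 3)/(8*z^3 - z^2 + z - 3)^2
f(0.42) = 1.31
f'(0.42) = 3.59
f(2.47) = -0.06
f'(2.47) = 0.06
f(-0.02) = 0.65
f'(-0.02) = 0.89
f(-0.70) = 0.09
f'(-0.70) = 0.47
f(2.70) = -0.05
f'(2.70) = 0.04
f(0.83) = -2.13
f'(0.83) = 18.58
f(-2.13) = -0.03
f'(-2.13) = -0.01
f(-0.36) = 0.33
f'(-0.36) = 0.93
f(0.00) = 0.67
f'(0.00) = 0.89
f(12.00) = 0.00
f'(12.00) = 0.00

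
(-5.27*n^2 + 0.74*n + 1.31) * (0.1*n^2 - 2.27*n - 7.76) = -0.527*n^4 + 12.0369*n^3 + 39.3464*n^2 - 8.7161*n - 10.1656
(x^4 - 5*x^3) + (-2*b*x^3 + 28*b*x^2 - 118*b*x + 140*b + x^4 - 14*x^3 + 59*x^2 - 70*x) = -2*b*x^3 + 28*b*x^2 - 118*b*x + 140*b + 2*x^4 - 19*x^3 + 59*x^2 - 70*x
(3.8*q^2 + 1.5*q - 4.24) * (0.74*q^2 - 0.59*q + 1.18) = 2.812*q^4 - 1.132*q^3 + 0.4614*q^2 + 4.2716*q - 5.0032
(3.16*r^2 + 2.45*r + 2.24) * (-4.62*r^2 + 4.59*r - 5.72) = -14.5992*r^4 + 3.1854*r^3 - 17.1785*r^2 - 3.7324*r - 12.8128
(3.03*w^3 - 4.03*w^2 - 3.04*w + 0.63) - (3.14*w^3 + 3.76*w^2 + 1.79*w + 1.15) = -0.11*w^3 - 7.79*w^2 - 4.83*w - 0.52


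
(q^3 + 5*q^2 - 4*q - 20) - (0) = q^3 + 5*q^2 - 4*q - 20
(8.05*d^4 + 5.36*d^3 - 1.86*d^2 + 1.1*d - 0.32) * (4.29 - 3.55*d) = -28.5775*d^5 + 15.5065*d^4 + 29.5974*d^3 - 11.8844*d^2 + 5.855*d - 1.3728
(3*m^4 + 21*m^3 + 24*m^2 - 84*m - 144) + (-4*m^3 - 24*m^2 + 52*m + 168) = 3*m^4 + 17*m^3 - 32*m + 24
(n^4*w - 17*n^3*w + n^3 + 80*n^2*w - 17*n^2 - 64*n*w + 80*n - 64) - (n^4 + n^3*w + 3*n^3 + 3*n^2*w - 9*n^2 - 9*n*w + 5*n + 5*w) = n^4*w - n^4 - 18*n^3*w - 2*n^3 + 77*n^2*w - 8*n^2 - 55*n*w + 75*n - 5*w - 64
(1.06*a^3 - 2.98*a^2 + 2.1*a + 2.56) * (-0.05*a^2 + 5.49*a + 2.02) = -0.053*a^5 + 5.9684*a^4 - 14.324*a^3 + 5.3814*a^2 + 18.2964*a + 5.1712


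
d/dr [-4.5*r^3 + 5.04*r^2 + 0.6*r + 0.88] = -13.5*r^2 + 10.08*r + 0.6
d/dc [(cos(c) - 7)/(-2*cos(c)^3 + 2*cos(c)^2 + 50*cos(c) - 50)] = (-31*cos(c)/2 + 11*cos(2*c) - cos(3*c)/2 - 139)*sin(c)/(2*(cos(c)^3 - cos(c)^2 - 25*cos(c) + 25)^2)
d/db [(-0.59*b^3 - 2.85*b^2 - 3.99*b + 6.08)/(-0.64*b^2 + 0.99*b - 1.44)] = (0.3776*b^4 - 1.1682*b^3 - 2.8263*b^2 + 15.9904*b - 0.273599999999999)/(0.4096*b^4 - 1.2672*b^3 + 2.8233*b^2 - 2.8512*b + 2.0736)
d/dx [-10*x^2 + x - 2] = 1 - 20*x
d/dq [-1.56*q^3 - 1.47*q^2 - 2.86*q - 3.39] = -4.68*q^2 - 2.94*q - 2.86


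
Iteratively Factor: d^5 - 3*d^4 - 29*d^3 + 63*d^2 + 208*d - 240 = (d + 3)*(d^4 - 6*d^3 - 11*d^2 + 96*d - 80) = (d - 5)*(d + 3)*(d^3 - d^2 - 16*d + 16) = (d - 5)*(d + 3)*(d + 4)*(d^2 - 5*d + 4) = (d - 5)*(d - 1)*(d + 3)*(d + 4)*(d - 4)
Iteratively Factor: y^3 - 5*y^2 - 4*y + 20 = (y - 5)*(y^2 - 4) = (y - 5)*(y + 2)*(y - 2)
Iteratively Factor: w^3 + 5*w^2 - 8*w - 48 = (w + 4)*(w^2 + w - 12) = (w - 3)*(w + 4)*(w + 4)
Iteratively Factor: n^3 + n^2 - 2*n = (n - 1)*(n^2 + 2*n) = (n - 1)*(n + 2)*(n)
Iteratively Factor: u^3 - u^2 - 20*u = (u + 4)*(u^2 - 5*u) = (u - 5)*(u + 4)*(u)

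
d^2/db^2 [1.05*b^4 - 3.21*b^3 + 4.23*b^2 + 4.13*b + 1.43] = 12.6*b^2 - 19.26*b + 8.46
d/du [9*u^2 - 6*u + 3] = 18*u - 6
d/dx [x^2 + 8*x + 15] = 2*x + 8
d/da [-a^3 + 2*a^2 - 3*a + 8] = -3*a^2 + 4*a - 3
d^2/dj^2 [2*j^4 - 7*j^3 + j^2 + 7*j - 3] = 24*j^2 - 42*j + 2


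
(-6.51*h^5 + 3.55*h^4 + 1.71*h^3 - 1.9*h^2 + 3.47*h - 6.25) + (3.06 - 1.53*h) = -6.51*h^5 + 3.55*h^4 + 1.71*h^3 - 1.9*h^2 + 1.94*h - 3.19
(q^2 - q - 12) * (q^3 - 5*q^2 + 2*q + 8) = q^5 - 6*q^4 - 5*q^3 + 66*q^2 - 32*q - 96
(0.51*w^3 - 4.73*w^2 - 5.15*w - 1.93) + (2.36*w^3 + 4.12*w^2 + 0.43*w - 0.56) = 2.87*w^3 - 0.61*w^2 - 4.72*w - 2.49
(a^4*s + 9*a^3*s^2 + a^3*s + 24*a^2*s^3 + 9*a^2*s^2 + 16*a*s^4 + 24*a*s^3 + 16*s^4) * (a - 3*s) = a^5*s + 6*a^4*s^2 + a^4*s - 3*a^3*s^3 + 6*a^3*s^2 - 56*a^2*s^4 - 3*a^2*s^3 - 48*a*s^5 - 56*a*s^4 - 48*s^5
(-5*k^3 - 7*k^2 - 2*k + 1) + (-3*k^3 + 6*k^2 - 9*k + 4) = -8*k^3 - k^2 - 11*k + 5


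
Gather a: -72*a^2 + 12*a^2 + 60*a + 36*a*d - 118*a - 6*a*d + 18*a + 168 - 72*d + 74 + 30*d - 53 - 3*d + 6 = -60*a^2 + a*(30*d - 40) - 45*d + 195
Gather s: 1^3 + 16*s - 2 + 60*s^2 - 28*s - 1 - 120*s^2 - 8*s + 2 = -60*s^2 - 20*s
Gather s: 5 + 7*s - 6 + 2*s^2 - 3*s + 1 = 2*s^2 + 4*s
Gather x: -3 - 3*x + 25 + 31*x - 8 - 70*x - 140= -42*x - 126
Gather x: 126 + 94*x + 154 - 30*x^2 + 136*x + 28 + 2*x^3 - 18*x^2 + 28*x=2*x^3 - 48*x^2 + 258*x + 308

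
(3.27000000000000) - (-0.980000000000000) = 4.25000000000000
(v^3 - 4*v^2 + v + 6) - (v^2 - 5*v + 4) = v^3 - 5*v^2 + 6*v + 2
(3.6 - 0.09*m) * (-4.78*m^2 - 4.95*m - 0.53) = 0.4302*m^3 - 16.7625*m^2 - 17.7723*m - 1.908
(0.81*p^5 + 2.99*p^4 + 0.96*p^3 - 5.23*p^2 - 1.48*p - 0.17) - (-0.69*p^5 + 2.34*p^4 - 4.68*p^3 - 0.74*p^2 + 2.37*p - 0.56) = 1.5*p^5 + 0.65*p^4 + 5.64*p^3 - 4.49*p^2 - 3.85*p + 0.39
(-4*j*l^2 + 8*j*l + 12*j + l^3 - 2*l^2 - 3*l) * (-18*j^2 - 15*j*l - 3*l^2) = 72*j^3*l^2 - 144*j^3*l - 216*j^3 + 42*j^2*l^3 - 84*j^2*l^2 - 126*j^2*l - 3*j*l^4 + 6*j*l^3 + 9*j*l^2 - 3*l^5 + 6*l^4 + 9*l^3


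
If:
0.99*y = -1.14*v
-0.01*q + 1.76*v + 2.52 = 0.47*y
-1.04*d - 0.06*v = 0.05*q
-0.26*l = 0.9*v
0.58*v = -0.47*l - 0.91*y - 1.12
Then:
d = -18.06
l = -1.85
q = 375.04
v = 0.53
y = -0.62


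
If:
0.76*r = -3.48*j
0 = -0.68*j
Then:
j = 0.00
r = 0.00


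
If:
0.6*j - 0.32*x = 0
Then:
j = 0.533333333333333*x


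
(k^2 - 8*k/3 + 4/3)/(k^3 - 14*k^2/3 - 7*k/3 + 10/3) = (k - 2)/(k^2 - 4*k - 5)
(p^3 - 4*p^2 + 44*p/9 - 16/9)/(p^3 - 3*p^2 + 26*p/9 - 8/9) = (p - 2)/(p - 1)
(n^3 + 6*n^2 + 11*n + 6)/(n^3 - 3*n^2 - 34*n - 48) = (n + 1)/(n - 8)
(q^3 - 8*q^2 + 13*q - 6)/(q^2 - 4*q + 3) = (q^2 - 7*q + 6)/(q - 3)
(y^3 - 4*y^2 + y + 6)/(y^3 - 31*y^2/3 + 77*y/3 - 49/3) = 3*(y^3 - 4*y^2 + y + 6)/(3*y^3 - 31*y^2 + 77*y - 49)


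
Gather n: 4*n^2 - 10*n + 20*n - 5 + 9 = 4*n^2 + 10*n + 4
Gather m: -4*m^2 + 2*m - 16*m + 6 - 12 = -4*m^2 - 14*m - 6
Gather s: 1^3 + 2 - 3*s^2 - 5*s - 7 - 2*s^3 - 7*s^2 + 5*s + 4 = -2*s^3 - 10*s^2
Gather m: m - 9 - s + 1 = m - s - 8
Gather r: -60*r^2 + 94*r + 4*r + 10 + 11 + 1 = -60*r^2 + 98*r + 22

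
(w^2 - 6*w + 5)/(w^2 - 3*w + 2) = (w - 5)/(w - 2)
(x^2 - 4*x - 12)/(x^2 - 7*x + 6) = (x + 2)/(x - 1)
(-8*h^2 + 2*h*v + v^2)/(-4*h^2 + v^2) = (4*h + v)/(2*h + v)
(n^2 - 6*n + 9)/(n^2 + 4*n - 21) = (n - 3)/(n + 7)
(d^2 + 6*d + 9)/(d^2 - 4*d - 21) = (d + 3)/(d - 7)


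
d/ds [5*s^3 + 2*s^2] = s*(15*s + 4)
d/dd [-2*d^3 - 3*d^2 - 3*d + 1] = -6*d^2 - 6*d - 3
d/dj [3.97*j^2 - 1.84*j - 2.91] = 7.94*j - 1.84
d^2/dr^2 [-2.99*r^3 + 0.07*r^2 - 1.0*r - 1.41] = 0.14 - 17.94*r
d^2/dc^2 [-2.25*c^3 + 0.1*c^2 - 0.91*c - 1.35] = 0.2 - 13.5*c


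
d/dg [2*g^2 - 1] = 4*g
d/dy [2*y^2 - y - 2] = 4*y - 1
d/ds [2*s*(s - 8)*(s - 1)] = 6*s^2 - 36*s + 16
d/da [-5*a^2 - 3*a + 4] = -10*a - 3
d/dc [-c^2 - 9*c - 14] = -2*c - 9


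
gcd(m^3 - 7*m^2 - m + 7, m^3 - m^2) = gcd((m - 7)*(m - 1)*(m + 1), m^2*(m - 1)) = m - 1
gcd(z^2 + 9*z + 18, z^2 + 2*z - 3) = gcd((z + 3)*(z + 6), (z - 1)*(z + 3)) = z + 3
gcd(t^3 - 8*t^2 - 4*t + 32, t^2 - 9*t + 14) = t - 2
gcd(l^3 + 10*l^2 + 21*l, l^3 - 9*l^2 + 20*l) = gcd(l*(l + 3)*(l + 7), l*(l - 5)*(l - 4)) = l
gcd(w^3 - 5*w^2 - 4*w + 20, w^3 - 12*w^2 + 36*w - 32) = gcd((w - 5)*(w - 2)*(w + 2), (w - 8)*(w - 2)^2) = w - 2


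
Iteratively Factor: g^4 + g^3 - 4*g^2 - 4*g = (g - 2)*(g^3 + 3*g^2 + 2*g) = g*(g - 2)*(g^2 + 3*g + 2) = g*(g - 2)*(g + 1)*(g + 2)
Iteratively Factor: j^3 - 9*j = (j + 3)*(j^2 - 3*j) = (j - 3)*(j + 3)*(j)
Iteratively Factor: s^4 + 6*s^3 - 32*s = (s + 4)*(s^3 + 2*s^2 - 8*s) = (s + 4)^2*(s^2 - 2*s) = (s - 2)*(s + 4)^2*(s)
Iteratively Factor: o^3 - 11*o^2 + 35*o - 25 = (o - 5)*(o^2 - 6*o + 5) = (o - 5)^2*(o - 1)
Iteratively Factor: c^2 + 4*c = (c)*(c + 4)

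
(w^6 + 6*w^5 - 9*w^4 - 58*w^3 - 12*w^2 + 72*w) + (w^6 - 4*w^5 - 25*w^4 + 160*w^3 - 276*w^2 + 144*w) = 2*w^6 + 2*w^5 - 34*w^4 + 102*w^3 - 288*w^2 + 216*w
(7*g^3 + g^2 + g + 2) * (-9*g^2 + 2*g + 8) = -63*g^5 + 5*g^4 + 49*g^3 - 8*g^2 + 12*g + 16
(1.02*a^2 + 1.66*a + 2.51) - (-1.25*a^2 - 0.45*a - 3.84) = 2.27*a^2 + 2.11*a + 6.35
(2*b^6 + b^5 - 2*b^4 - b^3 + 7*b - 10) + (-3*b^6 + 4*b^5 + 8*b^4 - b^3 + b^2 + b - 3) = -b^6 + 5*b^5 + 6*b^4 - 2*b^3 + b^2 + 8*b - 13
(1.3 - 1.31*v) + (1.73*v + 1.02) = 0.42*v + 2.32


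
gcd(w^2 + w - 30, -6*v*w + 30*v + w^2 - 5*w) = w - 5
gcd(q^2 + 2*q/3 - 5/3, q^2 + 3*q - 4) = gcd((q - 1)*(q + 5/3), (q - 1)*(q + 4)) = q - 1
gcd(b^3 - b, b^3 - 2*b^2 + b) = b^2 - b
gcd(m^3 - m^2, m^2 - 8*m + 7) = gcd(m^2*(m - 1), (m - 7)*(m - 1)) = m - 1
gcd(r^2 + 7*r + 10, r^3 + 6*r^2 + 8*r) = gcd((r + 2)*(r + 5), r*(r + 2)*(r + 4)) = r + 2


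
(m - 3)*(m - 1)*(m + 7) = m^3 + 3*m^2 - 25*m + 21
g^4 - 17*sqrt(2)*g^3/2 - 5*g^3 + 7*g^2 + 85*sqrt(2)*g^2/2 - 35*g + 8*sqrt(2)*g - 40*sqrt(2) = (g - 5)*(g - 8*sqrt(2))*(g - sqrt(2))*(g + sqrt(2)/2)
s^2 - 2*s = s*(s - 2)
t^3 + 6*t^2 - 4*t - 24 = (t - 2)*(t + 2)*(t + 6)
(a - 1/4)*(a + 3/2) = a^2 + 5*a/4 - 3/8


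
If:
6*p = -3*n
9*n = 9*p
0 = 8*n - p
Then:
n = 0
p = 0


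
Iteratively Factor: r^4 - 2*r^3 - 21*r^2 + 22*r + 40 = (r + 1)*(r^3 - 3*r^2 - 18*r + 40) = (r - 2)*(r + 1)*(r^2 - r - 20) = (r - 2)*(r + 1)*(r + 4)*(r - 5)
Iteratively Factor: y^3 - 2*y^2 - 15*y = (y)*(y^2 - 2*y - 15) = y*(y + 3)*(y - 5)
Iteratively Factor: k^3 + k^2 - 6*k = (k)*(k^2 + k - 6) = k*(k - 2)*(k + 3)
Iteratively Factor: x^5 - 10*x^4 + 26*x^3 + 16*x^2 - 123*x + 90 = (x - 3)*(x^4 - 7*x^3 + 5*x^2 + 31*x - 30) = (x - 3)*(x + 2)*(x^3 - 9*x^2 + 23*x - 15) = (x - 3)*(x - 1)*(x + 2)*(x^2 - 8*x + 15) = (x - 5)*(x - 3)*(x - 1)*(x + 2)*(x - 3)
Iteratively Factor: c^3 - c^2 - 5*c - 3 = (c + 1)*(c^2 - 2*c - 3) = (c + 1)^2*(c - 3)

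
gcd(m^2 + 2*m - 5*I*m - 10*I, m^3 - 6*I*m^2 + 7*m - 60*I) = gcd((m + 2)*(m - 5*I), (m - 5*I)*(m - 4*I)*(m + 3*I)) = m - 5*I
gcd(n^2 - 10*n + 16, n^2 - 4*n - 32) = n - 8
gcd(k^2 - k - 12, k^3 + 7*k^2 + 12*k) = k + 3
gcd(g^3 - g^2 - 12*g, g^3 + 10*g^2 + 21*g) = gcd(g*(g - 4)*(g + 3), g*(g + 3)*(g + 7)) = g^2 + 3*g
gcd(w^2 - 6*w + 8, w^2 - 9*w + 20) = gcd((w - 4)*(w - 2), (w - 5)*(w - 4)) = w - 4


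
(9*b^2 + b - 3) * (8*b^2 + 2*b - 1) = 72*b^4 + 26*b^3 - 31*b^2 - 7*b + 3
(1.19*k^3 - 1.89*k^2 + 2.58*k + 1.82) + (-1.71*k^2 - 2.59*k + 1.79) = 1.19*k^3 - 3.6*k^2 - 0.00999999999999979*k + 3.61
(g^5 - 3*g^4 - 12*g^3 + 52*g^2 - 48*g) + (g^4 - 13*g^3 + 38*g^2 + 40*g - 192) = g^5 - 2*g^4 - 25*g^3 + 90*g^2 - 8*g - 192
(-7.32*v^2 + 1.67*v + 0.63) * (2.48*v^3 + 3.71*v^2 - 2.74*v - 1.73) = -18.1536*v^5 - 23.0156*v^4 + 27.8149*v^3 + 10.4251*v^2 - 4.6153*v - 1.0899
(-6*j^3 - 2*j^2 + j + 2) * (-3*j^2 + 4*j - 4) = 18*j^5 - 18*j^4 + 13*j^3 + 6*j^2 + 4*j - 8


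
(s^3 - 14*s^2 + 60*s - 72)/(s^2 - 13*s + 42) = (s^2 - 8*s + 12)/(s - 7)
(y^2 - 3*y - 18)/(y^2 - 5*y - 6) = (y + 3)/(y + 1)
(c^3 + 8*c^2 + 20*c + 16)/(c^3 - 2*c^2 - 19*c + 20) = (c^2 + 4*c + 4)/(c^2 - 6*c + 5)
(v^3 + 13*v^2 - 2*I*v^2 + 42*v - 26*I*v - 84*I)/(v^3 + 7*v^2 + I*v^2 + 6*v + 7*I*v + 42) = (v + 6)/(v + 3*I)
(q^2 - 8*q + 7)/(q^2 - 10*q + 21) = (q - 1)/(q - 3)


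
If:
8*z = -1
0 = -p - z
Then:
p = 1/8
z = -1/8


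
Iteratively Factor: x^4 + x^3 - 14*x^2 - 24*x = (x + 2)*(x^3 - x^2 - 12*x) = (x - 4)*(x + 2)*(x^2 + 3*x) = (x - 4)*(x + 2)*(x + 3)*(x)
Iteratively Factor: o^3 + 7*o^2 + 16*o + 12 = (o + 3)*(o^2 + 4*o + 4) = (o + 2)*(o + 3)*(o + 2)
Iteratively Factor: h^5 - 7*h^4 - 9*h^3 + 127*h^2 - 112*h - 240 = (h - 3)*(h^4 - 4*h^3 - 21*h^2 + 64*h + 80) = (h - 5)*(h - 3)*(h^3 + h^2 - 16*h - 16) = (h - 5)*(h - 3)*(h + 1)*(h^2 - 16) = (h - 5)*(h - 3)*(h + 1)*(h + 4)*(h - 4)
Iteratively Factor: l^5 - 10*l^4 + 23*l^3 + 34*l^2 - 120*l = (l)*(l^4 - 10*l^3 + 23*l^2 + 34*l - 120) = l*(l - 5)*(l^3 - 5*l^2 - 2*l + 24) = l*(l - 5)*(l - 4)*(l^2 - l - 6) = l*(l - 5)*(l - 4)*(l - 3)*(l + 2)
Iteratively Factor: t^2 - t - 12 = (t + 3)*(t - 4)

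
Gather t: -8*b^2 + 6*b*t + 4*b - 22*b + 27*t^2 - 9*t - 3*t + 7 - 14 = -8*b^2 - 18*b + 27*t^2 + t*(6*b - 12) - 7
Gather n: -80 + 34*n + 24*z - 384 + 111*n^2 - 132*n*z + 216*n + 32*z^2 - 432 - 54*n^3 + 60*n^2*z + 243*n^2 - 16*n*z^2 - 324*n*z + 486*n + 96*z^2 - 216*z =-54*n^3 + n^2*(60*z + 354) + n*(-16*z^2 - 456*z + 736) + 128*z^2 - 192*z - 896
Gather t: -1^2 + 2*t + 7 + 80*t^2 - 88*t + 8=80*t^2 - 86*t + 14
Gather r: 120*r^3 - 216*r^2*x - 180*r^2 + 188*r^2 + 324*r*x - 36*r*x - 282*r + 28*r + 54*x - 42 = 120*r^3 + r^2*(8 - 216*x) + r*(288*x - 254) + 54*x - 42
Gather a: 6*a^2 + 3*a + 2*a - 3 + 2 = 6*a^2 + 5*a - 1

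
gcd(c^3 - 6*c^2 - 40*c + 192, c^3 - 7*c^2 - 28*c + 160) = c^2 - 12*c + 32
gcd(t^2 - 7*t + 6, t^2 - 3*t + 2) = t - 1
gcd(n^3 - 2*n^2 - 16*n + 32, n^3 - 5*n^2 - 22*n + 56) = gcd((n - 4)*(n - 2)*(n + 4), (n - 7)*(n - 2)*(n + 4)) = n^2 + 2*n - 8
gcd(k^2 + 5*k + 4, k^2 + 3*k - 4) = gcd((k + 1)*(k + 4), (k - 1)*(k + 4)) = k + 4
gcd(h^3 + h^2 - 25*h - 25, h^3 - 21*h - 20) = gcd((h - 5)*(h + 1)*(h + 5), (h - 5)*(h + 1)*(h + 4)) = h^2 - 4*h - 5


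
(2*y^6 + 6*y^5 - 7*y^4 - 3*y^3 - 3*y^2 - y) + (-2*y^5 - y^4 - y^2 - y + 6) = 2*y^6 + 4*y^5 - 8*y^4 - 3*y^3 - 4*y^2 - 2*y + 6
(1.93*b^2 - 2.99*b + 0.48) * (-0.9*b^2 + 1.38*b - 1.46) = -1.737*b^4 + 5.3544*b^3 - 7.376*b^2 + 5.0278*b - 0.7008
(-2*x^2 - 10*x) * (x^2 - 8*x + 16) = -2*x^4 + 6*x^3 + 48*x^2 - 160*x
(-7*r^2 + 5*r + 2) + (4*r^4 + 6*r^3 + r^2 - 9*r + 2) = 4*r^4 + 6*r^3 - 6*r^2 - 4*r + 4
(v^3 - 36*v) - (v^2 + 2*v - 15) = v^3 - v^2 - 38*v + 15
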